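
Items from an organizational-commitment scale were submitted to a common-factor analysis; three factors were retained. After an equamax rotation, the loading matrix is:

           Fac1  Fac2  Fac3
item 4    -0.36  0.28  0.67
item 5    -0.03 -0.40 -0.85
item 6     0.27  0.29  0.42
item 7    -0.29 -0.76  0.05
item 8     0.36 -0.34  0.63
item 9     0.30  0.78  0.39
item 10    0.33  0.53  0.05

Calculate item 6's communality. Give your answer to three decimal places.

0.333

h² = 0.27² + 0.29² + 0.42² = 0.0729 + 0.0841 + 0.1764 = 0.3334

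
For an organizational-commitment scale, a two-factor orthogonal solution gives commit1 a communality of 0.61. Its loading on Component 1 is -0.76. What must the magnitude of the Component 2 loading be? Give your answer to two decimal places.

0.18

Under orthogonal rotation h² = Σλ², so λ_Component 2² = h² − (0.5776) = 0.61 − 0.5776 = 0.0324.
|λ| = √0.0324 = 0.1800.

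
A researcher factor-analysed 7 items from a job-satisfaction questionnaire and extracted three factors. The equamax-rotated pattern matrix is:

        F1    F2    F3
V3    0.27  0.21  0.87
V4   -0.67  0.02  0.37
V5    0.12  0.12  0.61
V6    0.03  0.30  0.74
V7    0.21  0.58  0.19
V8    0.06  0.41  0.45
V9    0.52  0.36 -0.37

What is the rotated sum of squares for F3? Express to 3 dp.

SS loadings for F3 = 0.87² + 0.37² + 0.61² + 0.74² + 0.19² + 0.45² + (-0.37)² = 0.7569 + 0.1369 + 0.3721 + 0.5476 + 0.0361 + 0.2025 + 0.1369 = 2.1890

2.189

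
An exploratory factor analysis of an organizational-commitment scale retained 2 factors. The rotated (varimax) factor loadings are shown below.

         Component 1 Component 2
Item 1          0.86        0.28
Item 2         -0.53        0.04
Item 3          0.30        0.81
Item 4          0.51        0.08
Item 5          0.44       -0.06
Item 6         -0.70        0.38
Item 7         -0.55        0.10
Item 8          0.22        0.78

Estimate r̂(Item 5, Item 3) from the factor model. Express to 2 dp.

0.08

r̂ = Σ λ_i·λ_j across factors = (0.44)(0.30) + (-0.06)(0.81)
  = +0.1320 -0.0486 = 0.0834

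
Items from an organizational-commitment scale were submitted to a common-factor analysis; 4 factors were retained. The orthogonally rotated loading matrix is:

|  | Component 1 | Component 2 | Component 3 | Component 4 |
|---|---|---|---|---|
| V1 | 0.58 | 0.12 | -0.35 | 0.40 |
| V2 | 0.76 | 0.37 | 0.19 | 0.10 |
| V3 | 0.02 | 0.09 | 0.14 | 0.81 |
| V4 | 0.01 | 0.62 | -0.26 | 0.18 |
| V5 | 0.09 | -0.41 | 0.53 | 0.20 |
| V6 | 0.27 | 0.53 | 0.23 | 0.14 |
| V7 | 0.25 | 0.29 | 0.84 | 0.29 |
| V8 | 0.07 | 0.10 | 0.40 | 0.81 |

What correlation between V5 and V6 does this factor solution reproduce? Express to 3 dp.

-0.043

r̂ = Σ λ_i·λ_j across factors = (0.09)(0.27) + (-0.41)(0.53) + (0.53)(0.23) + (0.20)(0.14)
  = +0.0243 -0.2173 +0.1219 +0.0280 = -0.0431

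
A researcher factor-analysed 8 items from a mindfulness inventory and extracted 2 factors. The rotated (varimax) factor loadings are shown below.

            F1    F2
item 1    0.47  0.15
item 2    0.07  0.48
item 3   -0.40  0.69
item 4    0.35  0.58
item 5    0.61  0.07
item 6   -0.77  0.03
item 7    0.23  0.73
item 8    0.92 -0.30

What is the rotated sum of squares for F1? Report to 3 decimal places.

SS loadings for F1 = 0.47² + 0.07² + (-0.40)² + 0.35² + 0.61² + (-0.77)² + 0.23² + 0.92² = 0.2209 + 0.0049 + 0.1600 + 0.1225 + 0.3721 + 0.5929 + 0.0529 + 0.8464 = 2.3726

2.373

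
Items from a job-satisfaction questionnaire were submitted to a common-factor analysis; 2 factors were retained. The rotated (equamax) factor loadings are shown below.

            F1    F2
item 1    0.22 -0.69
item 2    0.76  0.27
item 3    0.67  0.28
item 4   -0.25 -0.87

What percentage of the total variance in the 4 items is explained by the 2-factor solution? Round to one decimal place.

63.0%

SS loadings by factor: 1.1374, 1.3843; total = 2.5217.
Total variance with 4 standardized items is 4, so the solution explains 2.5217/4 = 0.6304 = 63.04%.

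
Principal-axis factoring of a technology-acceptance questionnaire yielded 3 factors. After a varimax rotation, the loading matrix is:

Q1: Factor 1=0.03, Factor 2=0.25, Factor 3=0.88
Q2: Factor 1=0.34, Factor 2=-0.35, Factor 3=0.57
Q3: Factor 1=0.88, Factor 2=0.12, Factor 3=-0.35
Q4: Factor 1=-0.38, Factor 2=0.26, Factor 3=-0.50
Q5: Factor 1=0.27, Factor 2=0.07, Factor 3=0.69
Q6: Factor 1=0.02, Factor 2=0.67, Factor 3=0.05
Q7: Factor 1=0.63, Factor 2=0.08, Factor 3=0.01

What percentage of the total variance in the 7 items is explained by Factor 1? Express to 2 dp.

21.51%

SS loadings for Factor 1 = 0.03² + 0.34² + 0.88² + (-0.38)² + 0.27² + 0.02² + 0.63² = 1.5055
With 7 standardized items, total variance = 7. Proportion = 1.5055/7 = 0.2151 → 21.51%.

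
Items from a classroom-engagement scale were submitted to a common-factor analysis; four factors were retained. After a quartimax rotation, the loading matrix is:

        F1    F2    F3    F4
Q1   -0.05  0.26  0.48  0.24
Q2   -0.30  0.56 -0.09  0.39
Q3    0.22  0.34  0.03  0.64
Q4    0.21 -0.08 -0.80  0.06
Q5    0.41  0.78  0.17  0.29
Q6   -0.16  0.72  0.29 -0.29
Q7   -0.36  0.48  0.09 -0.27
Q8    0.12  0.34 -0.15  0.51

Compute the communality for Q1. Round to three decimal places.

h² = (-0.05)² + 0.26² + 0.48² + 0.24² = 0.0025 + 0.0676 + 0.2304 + 0.0576 = 0.3581

0.358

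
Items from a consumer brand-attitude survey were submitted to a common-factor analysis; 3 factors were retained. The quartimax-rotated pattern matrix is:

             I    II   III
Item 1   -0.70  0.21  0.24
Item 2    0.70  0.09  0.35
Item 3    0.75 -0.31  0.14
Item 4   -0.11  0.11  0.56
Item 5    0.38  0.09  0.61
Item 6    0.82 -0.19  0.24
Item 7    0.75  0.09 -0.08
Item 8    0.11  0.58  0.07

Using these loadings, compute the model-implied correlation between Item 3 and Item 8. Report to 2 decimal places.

-0.09

r̂ = Σ λ_i·λ_j across factors = (0.75)(0.11) + (-0.31)(0.58) + (0.14)(0.07)
  = +0.0825 -0.1798 +0.0098 = -0.0875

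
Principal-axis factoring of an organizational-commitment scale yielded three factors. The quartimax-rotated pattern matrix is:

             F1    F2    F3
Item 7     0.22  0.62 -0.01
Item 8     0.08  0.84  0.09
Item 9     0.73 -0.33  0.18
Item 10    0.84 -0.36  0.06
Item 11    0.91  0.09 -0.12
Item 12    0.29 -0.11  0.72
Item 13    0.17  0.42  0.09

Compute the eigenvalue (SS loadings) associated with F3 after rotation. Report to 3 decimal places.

0.585

SS loadings for F3 = (-0.01)² + 0.09² + 0.18² + 0.06² + (-0.12)² + 0.72² + 0.09² = 0.0001 + 0.0081 + 0.0324 + 0.0036 + 0.0144 + 0.5184 + 0.0081 = 0.5851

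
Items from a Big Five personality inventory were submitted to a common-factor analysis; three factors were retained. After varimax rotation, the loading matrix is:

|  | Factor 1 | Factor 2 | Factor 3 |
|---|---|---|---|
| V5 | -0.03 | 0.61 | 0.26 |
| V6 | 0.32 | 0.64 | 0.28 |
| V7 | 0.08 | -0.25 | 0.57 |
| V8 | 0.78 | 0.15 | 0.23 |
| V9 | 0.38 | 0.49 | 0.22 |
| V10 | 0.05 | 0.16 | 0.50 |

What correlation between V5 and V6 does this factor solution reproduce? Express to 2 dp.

0.45

r̂ = Σ λ_i·λ_j across factors = (-0.03)(0.32) + (0.61)(0.64) + (0.26)(0.28)
  = -0.0096 +0.3904 +0.0728 = 0.4536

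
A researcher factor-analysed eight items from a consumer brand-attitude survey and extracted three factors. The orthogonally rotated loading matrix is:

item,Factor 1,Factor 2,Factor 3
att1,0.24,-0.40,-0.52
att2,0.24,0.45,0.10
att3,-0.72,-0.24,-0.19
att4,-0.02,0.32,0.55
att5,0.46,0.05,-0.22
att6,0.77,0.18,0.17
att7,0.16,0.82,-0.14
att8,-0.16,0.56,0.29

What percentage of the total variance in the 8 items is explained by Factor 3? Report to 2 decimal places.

SS loadings for Factor 3 = (-0.52)² + 0.10² + (-0.19)² + 0.55² + (-0.22)² + 0.17² + (-0.14)² + 0.29² = 0.8000
With 8 standardized items, total variance = 8. Proportion = 0.8000/8 = 0.1000 → 10.00%.

10.00%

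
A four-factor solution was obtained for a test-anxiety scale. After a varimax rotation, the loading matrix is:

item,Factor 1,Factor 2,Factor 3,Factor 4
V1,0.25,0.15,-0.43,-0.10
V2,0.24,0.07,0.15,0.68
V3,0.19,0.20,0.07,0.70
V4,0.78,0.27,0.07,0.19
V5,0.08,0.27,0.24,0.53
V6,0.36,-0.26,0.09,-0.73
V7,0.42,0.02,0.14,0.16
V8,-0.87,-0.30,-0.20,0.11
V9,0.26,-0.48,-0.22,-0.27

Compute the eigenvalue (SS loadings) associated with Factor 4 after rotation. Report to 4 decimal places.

1.9229

SS loadings for Factor 4 = (-0.10)² + 0.68² + 0.70² + 0.19² + 0.53² + (-0.73)² + 0.16² + 0.11² + (-0.27)² = 0.0100 + 0.4624 + 0.4900 + 0.0361 + 0.2809 + 0.5329 + 0.0256 + 0.0121 + 0.0729 = 1.9229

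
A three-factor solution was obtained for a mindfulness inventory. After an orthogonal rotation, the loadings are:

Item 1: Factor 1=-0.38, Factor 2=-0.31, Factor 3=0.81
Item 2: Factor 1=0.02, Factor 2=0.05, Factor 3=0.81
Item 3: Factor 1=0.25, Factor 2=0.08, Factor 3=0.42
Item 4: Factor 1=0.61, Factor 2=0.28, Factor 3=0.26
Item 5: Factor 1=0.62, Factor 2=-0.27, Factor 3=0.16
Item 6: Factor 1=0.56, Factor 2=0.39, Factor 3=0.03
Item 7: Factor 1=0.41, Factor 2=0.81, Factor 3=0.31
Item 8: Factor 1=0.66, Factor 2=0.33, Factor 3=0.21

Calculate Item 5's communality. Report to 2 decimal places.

0.48

h² = 0.62² + (-0.27)² + 0.16² = 0.3844 + 0.0729 + 0.0256 = 0.4829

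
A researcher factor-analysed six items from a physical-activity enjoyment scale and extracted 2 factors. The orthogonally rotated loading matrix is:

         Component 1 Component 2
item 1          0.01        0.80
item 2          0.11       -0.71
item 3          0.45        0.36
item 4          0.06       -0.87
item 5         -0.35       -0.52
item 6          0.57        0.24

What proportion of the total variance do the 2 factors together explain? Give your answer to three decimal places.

Communalities: 0.6401, 0.5162, 0.3321, 0.7605, 0.3929, 0.3825; Σh² = 3.0243.
Total variance with 6 standardized items is 6, so the solution explains 3.0243/6 = 0.5040.

0.504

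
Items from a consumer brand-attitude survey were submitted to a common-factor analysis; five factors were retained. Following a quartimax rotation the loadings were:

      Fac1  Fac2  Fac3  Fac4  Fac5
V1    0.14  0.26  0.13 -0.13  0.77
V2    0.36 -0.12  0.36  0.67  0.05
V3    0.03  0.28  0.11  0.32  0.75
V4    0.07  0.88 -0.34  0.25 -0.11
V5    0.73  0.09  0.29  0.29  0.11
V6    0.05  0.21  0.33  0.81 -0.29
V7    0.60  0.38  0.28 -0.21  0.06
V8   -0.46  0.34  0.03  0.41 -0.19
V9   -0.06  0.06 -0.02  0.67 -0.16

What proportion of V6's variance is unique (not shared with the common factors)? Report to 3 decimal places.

0.104

h² = 0.05² + 0.21² + 0.33² + 0.81² + (-0.29)² = 0.0025 + 0.0441 + 0.1089 + 0.6561 + 0.0841 = 0.8957
Uniqueness u² = 1 − h² = 1 − 0.8957 = 0.1043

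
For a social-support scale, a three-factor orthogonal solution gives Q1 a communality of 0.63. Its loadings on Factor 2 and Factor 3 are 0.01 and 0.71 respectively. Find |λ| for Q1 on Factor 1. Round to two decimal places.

0.35

Under orthogonal rotation h² = Σλ², so λ_Factor 1² = h² − (0.5042) = 0.63 − 0.5042 = 0.1258.
|λ| = √0.1258 = 0.3547.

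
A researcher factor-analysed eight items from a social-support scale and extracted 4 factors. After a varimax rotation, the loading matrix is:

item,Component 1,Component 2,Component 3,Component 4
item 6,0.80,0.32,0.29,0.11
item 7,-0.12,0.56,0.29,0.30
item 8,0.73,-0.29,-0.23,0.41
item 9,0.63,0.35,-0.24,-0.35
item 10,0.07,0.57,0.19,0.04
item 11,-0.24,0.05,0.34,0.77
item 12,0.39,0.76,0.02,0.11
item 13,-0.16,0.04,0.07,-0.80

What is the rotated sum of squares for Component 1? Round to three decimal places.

SS loadings for Component 1 = 0.80² + (-0.12)² + 0.73² + 0.63² + 0.07² + (-0.24)² + 0.39² + (-0.16)² = 0.6400 + 0.0144 + 0.5329 + 0.3969 + 0.0049 + 0.0576 + 0.1521 + 0.0256 = 1.8244

1.824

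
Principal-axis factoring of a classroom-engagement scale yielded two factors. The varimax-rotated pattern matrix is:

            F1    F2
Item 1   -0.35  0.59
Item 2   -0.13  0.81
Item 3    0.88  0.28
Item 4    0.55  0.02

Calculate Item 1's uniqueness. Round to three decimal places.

h² = (-0.35)² + 0.59² = 0.1225 + 0.3481 = 0.4706
Uniqueness u² = 1 − h² = 1 − 0.4706 = 0.5294

0.529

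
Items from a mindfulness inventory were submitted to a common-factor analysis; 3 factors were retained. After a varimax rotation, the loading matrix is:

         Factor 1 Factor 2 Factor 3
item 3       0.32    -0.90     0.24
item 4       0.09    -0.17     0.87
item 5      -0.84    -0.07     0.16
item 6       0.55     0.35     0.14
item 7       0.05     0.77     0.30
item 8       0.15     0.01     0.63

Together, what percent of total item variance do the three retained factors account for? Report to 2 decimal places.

67.49%

Communalities: 0.9700, 0.7939, 0.7361, 0.4446, 0.6854, 0.4195; Σh² = 4.0495.
Total variance with 6 standardized items is 6, so the solution explains 4.0495/6 = 0.6749 = 67.49%.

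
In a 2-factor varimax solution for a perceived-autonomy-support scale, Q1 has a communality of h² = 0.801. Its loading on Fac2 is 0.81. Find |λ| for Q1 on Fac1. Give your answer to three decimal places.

0.381

Under orthogonal rotation h² = Σλ², so λ_Fac1² = h² − (0.6561) = 0.801 − 0.6561 = 0.1449.
|λ| = √0.1449 = 0.3807.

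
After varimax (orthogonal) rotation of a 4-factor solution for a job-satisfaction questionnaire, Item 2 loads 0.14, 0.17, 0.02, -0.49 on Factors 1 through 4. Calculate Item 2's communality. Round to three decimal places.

0.289

h² = 0.14² + 0.17² + 0.02² + (-0.49)² = 0.0196 + 0.0289 + 0.0004 + 0.2401 = 0.2890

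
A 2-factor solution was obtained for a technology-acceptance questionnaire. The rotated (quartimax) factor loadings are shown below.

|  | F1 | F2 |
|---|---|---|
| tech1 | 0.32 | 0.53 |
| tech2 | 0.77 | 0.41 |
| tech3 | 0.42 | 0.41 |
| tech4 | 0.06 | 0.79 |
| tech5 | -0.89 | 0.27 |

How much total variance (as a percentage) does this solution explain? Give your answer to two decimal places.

Communalities: 0.3833, 0.7610, 0.3445, 0.6277, 0.8650; Σh² = 2.9815.
Total variance with 5 standardized items is 5, so the solution explains 2.9815/5 = 0.5963 = 59.63%.

59.63%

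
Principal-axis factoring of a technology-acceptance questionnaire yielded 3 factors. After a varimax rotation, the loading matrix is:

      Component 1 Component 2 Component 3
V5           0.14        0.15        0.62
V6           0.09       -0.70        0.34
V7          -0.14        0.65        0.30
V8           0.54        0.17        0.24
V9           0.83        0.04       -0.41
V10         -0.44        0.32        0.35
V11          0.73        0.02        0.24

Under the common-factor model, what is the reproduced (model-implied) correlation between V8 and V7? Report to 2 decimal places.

0.11

r̂ = Σ λ_i·λ_j across factors = (0.54)(-0.14) + (0.17)(0.65) + (0.24)(0.30)
  = -0.0756 +0.1105 +0.0720 = 0.1069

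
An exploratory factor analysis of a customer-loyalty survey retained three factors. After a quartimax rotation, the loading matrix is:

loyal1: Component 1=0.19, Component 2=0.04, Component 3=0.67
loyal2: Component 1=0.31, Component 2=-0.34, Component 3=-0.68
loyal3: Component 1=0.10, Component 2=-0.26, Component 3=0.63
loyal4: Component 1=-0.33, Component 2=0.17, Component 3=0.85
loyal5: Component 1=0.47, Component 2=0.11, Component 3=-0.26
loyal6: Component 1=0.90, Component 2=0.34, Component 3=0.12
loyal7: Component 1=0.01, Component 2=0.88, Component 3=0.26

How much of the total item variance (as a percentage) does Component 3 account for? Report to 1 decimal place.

SS loadings for Component 3 = 0.67² + (-0.68)² + 0.63² + 0.85² + (-0.26)² + 0.12² + 0.26² = 2.1803
With 7 standardized items, total variance = 7. Proportion = 2.1803/7 = 0.3115 → 31.15%.

31.1%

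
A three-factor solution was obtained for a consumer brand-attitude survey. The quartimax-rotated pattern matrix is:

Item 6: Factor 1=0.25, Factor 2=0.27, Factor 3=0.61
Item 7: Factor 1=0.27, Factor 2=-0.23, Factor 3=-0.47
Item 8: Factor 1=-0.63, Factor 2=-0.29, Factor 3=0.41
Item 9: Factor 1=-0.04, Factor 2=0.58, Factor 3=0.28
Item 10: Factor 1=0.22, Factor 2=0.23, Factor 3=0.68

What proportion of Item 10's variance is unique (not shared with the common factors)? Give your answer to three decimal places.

h² = 0.22² + 0.23² + 0.68² = 0.0484 + 0.0529 + 0.4624 = 0.5637
Uniqueness u² = 1 − h² = 1 − 0.5637 = 0.4363

0.436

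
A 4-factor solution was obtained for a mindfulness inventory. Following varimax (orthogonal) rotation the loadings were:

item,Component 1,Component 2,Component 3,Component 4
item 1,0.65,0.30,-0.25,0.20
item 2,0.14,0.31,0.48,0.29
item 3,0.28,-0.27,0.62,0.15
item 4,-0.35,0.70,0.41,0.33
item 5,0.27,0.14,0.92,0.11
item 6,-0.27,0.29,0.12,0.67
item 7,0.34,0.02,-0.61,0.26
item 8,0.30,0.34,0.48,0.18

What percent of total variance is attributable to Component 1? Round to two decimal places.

SS loadings for Component 1 = 0.65² + 0.14² + 0.28² + (-0.35)² + 0.27² + (-0.27)² + 0.34² + 0.30² = 0.9944
With 8 standardized items, total variance = 8. Proportion = 0.9944/8 = 0.1243 → 12.43%.

12.43%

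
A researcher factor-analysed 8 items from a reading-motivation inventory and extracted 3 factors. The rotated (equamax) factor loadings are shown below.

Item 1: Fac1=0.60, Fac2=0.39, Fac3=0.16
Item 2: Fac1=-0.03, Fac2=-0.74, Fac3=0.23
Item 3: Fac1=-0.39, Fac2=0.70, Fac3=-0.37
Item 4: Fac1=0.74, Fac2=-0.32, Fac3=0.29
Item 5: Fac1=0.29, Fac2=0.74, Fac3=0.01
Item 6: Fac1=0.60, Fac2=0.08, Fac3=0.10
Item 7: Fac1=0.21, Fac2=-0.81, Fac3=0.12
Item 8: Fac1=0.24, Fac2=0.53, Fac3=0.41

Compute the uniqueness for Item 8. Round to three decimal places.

0.493

h² = 0.24² + 0.53² + 0.41² = 0.0576 + 0.2809 + 0.1681 = 0.5066
Uniqueness u² = 1 − h² = 1 − 0.5066 = 0.4934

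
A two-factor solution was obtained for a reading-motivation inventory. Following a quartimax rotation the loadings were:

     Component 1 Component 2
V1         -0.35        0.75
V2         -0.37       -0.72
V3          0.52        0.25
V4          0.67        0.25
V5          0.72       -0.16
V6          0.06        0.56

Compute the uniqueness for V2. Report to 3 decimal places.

h² = (-0.37)² + (-0.72)² = 0.1369 + 0.5184 = 0.6553
Uniqueness u² = 1 − h² = 1 − 0.6553 = 0.3447

0.345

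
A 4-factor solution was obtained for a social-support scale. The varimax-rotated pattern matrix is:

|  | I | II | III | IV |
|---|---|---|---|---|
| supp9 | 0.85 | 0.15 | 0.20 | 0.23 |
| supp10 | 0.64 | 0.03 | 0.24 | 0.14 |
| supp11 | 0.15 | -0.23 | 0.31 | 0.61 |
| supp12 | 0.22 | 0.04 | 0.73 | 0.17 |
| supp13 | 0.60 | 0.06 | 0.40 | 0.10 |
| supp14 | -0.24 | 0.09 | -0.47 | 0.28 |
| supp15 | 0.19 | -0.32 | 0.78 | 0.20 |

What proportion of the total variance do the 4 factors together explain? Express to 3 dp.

0.595

Communalities: 0.8379, 0.4877, 0.5436, 0.6118, 0.5336, 0.3650, 0.7869; Σh² = 4.1665.
Total variance with 7 standardized items is 7, so the solution explains 4.1665/7 = 0.5952.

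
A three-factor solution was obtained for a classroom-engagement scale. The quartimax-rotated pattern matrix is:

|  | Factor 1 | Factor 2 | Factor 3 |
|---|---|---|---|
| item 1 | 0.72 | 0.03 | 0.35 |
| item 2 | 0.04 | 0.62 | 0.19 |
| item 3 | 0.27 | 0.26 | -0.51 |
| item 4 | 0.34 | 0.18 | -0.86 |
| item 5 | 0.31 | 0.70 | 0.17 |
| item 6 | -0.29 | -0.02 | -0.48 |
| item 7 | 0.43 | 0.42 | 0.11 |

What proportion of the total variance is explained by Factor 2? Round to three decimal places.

0.165

SS loadings for Factor 2 = 0.03² + 0.62² + 0.26² + 0.18² + 0.70² + (-0.02)² + 0.42² = 1.1521
Proportion of variance = 1.1521 / 7 = 0.1646.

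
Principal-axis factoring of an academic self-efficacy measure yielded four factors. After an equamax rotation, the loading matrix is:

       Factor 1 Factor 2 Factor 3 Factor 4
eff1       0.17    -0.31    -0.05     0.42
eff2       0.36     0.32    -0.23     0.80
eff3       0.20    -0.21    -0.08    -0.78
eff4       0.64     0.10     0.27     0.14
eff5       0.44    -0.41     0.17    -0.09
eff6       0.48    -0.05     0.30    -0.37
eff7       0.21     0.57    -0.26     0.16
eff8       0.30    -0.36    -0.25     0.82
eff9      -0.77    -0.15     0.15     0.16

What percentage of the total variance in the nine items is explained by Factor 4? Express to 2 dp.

25.70%

SS loadings for Factor 4 = 0.42² + 0.80² + (-0.78)² + 0.14² + (-0.09)² + (-0.37)² + 0.16² + 0.82² + 0.16² = 2.3130
With 9 standardized items, total variance = 9. Proportion = 2.3130/9 = 0.2570 → 25.70%.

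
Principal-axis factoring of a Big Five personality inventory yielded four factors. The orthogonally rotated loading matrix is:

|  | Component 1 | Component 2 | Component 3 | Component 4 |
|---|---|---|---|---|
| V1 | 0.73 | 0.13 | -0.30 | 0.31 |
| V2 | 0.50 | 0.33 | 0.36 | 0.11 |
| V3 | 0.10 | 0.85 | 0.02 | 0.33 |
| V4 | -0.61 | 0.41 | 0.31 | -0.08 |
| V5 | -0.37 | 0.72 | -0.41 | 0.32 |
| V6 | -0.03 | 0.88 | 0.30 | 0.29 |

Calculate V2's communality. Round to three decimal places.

0.501

h² = 0.50² + 0.33² + 0.36² + 0.11² = 0.2500 + 0.1089 + 0.1296 + 0.0121 = 0.5006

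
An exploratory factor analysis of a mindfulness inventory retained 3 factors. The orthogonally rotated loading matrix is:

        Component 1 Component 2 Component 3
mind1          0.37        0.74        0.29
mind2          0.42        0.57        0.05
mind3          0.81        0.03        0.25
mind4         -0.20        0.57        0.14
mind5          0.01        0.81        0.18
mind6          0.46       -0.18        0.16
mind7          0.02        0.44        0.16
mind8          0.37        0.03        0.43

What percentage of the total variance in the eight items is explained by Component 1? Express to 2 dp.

16.98%

SS loadings for Component 1 = 0.37² + 0.42² + 0.81² + (-0.20)² + 0.01² + 0.46² + 0.02² + 0.37² = 1.3584
With 8 standardized items, total variance = 8. Proportion = 1.3584/8 = 0.1698 → 16.98%.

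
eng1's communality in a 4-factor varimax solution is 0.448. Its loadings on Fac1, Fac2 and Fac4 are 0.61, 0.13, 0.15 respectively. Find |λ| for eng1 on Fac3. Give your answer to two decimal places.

0.19

Under orthogonal rotation h² = Σλ², so λ_Fac3² = h² − (0.4115) = 0.448 − 0.4115 = 0.0365.
|λ| = √0.0365 = 0.1910.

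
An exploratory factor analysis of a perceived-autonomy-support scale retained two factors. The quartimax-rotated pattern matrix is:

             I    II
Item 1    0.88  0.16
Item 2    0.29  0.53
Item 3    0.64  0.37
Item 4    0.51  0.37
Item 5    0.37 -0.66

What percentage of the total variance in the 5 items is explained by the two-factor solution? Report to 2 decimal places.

53.62%

SS loadings by factor: 1.6651, 1.0159; total = 2.6810.
Total variance with 5 standardized items is 5, so the solution explains 2.6810/5 = 0.5362 = 53.62%.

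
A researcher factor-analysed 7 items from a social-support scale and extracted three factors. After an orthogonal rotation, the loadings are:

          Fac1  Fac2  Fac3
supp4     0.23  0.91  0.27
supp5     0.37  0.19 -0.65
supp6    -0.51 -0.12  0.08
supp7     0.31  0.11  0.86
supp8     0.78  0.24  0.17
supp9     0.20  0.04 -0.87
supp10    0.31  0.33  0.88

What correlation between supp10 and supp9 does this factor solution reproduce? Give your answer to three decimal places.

r̂ = Σ λ_i·λ_j across factors = (0.31)(0.20) + (0.33)(0.04) + (0.88)(-0.87)
  = +0.0620 +0.0132 -0.7656 = -0.6904

-0.690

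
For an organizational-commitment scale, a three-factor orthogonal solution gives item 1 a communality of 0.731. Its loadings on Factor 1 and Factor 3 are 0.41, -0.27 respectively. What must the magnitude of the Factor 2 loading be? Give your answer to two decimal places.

Under orthogonal rotation h² = Σλ², so λ_Factor 2² = h² − (0.2410) = 0.731 − 0.2410 = 0.4900.
|λ| = √0.4900 = 0.7000.

0.70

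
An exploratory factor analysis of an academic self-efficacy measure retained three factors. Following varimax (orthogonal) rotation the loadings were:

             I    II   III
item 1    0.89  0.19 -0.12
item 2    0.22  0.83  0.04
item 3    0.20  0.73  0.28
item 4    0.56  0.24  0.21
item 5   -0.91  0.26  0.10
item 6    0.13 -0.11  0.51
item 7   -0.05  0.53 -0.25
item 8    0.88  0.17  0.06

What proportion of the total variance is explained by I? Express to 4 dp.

SS loadings for I = 0.89² + 0.22² + 0.20² + 0.56² + (-0.91)² + 0.13² + (-0.05)² + 0.88² = 2.8160
Proportion of variance = 2.8160 / 8 = 0.3520.

0.3520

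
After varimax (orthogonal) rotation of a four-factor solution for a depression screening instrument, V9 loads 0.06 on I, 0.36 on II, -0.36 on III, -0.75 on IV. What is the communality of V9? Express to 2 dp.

0.83

h² = 0.06² + 0.36² + (-0.36)² + (-0.75)² = 0.0036 + 0.1296 + 0.1296 + 0.5625 = 0.8253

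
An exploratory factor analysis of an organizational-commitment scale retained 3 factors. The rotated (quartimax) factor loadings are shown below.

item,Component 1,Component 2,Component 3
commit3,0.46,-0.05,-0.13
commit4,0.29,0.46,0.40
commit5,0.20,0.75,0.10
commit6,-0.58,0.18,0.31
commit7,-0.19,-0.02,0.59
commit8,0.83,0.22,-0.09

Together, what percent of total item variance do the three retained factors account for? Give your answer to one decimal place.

48.2%

SS loadings by factor: 1.3971, 0.8578, 0.6392; total = 2.8941.
Total variance with 6 standardized items is 6, so the solution explains 2.8941/6 = 0.4824 = 48.23%.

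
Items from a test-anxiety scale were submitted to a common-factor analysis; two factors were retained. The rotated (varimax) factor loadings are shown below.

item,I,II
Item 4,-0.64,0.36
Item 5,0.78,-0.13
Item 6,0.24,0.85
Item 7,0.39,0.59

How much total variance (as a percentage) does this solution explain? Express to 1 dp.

SS loadings by factor: 1.2277, 1.2171; total = 2.4448.
Total variance with 4 standardized items is 4, so the solution explains 2.4448/4 = 0.6112 = 61.12%.

61.1%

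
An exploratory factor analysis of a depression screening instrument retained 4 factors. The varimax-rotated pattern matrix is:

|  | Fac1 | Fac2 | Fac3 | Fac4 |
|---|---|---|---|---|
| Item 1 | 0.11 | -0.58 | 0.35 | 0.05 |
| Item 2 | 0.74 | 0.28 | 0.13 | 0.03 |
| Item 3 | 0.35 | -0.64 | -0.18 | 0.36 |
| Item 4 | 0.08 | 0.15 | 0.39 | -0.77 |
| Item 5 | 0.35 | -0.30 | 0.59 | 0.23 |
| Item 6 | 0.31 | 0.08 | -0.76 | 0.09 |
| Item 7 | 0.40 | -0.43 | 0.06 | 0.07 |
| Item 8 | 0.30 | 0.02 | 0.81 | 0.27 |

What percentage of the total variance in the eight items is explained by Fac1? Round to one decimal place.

14.5%

SS loadings for Fac1 = 0.11² + 0.74² + 0.35² + 0.08² + 0.35² + 0.31² + 0.40² + 0.30² = 1.1572
With 8 standardized items, total variance = 8. Proportion = 1.1572/8 = 0.1447 → 14.46%.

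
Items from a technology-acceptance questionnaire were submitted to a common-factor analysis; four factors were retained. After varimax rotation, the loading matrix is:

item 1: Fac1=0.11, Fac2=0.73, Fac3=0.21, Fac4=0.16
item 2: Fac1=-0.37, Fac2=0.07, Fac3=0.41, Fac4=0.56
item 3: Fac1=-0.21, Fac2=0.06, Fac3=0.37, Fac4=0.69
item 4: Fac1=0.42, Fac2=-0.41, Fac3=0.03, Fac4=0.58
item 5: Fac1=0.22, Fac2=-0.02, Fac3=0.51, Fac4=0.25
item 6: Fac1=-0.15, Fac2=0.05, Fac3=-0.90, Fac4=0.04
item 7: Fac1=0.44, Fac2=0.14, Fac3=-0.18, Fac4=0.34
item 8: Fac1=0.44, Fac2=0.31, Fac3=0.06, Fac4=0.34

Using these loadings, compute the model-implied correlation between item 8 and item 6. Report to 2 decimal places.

r̂ = Σ λ_i·λ_j across factors = (0.44)(-0.15) + (0.31)(0.05) + (0.06)(-0.90) + (0.34)(0.04)
  = -0.0660 +0.0155 -0.0540 +0.0136 = -0.0909

-0.09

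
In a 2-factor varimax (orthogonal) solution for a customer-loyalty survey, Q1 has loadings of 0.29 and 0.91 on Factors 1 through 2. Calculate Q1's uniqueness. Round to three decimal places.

h² = 0.29² + 0.91² = 0.0841 + 0.8281 = 0.9122
Uniqueness u² = 1 − h² = 1 − 0.9122 = 0.0878

0.088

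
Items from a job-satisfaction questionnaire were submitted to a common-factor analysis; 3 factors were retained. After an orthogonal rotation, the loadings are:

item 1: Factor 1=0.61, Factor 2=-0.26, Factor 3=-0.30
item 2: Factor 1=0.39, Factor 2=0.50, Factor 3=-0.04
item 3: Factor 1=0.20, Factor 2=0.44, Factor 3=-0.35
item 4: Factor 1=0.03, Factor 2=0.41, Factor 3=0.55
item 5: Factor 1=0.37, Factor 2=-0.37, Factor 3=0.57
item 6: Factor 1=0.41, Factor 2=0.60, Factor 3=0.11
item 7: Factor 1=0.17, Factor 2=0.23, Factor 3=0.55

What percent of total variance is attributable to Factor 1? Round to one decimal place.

SS loadings for Factor 1 = 0.61² + 0.39² + 0.20² + 0.03² + 0.37² + 0.41² + 0.17² = 0.8990
With 7 standardized items, total variance = 7. Proportion = 0.8990/7 = 0.1284 → 12.84%.

12.8%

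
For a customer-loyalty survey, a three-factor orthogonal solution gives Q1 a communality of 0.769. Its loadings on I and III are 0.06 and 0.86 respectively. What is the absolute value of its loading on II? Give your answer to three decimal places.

0.161

Under orthogonal rotation h² = Σλ², so λ_II² = h² − (0.7432) = 0.769 − 0.7432 = 0.0258.
|λ| = √0.0258 = 0.1606.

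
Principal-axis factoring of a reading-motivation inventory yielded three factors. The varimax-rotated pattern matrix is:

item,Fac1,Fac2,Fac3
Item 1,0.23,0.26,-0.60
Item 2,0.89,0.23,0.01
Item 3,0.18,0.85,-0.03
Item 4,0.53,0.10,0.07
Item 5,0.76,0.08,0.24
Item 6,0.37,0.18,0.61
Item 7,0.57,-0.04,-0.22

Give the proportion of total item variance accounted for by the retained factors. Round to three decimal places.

0.562

Communalities: 0.4805, 0.8451, 0.7558, 0.2958, 0.6416, 0.5414, 0.3749; Σh² = 3.9351.
Total variance with 7 standardized items is 7, so the solution explains 3.9351/7 = 0.5622.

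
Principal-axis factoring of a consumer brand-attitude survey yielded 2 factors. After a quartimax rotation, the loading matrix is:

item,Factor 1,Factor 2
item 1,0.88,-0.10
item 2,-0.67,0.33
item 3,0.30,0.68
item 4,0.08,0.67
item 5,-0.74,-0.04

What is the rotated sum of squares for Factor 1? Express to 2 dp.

1.87

SS loadings for Factor 1 = 0.88² + (-0.67)² + 0.30² + 0.08² + (-0.74)² = 0.7744 + 0.4489 + 0.0900 + 0.0064 + 0.5476 = 1.8673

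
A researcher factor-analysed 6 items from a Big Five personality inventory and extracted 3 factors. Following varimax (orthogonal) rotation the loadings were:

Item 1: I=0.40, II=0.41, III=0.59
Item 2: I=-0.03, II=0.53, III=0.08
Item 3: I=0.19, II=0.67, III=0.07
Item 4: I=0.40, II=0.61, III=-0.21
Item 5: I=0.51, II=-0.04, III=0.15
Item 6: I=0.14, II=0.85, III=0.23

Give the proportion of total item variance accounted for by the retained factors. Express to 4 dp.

0.5183

Communalities: 0.6762, 0.2882, 0.4899, 0.5762, 0.2842, 0.7950; Σh² = 3.1097.
Total variance with 6 standardized items is 6, so the solution explains 3.1097/6 = 0.5183.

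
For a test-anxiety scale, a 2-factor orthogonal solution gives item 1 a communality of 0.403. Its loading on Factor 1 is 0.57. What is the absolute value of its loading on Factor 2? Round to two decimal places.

0.28

Under orthogonal rotation h² = Σλ², so λ_Factor 2² = h² − (0.3249) = 0.403 − 0.3249 = 0.0781.
|λ| = √0.0781 = 0.2795.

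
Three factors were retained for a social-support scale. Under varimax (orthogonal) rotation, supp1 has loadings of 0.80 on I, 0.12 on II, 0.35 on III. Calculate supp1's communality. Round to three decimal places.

h² = 0.80² + 0.12² + 0.35² = 0.6400 + 0.0144 + 0.1225 = 0.7769

0.777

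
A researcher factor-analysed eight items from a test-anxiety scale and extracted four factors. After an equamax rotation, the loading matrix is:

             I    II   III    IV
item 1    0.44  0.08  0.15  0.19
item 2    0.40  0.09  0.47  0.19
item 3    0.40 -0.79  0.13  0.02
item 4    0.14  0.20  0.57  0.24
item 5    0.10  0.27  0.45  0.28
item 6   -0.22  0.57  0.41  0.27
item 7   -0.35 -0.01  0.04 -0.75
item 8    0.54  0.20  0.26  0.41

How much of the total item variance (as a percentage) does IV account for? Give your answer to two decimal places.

12.65%

SS loadings for IV = 0.19² + 0.19² + 0.02² + 0.24² + 0.28² + 0.27² + (-0.75)² + 0.41² = 1.0121
With 8 standardized items, total variance = 8. Proportion = 1.0121/8 = 0.1265 → 12.65%.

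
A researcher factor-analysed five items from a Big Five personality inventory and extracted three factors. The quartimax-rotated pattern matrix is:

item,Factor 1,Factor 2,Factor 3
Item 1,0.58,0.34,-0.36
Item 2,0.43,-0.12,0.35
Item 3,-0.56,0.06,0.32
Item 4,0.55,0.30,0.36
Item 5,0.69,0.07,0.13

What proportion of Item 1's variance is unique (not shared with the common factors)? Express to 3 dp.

0.418

h² = 0.58² + 0.34² + (-0.36)² = 0.3364 + 0.1156 + 0.1296 = 0.5816
Uniqueness u² = 1 − h² = 1 − 0.5816 = 0.4184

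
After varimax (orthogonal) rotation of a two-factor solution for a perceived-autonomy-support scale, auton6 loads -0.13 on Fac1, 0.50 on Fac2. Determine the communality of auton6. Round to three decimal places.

0.267

h² = (-0.13)² + 0.50² = 0.0169 + 0.2500 = 0.2669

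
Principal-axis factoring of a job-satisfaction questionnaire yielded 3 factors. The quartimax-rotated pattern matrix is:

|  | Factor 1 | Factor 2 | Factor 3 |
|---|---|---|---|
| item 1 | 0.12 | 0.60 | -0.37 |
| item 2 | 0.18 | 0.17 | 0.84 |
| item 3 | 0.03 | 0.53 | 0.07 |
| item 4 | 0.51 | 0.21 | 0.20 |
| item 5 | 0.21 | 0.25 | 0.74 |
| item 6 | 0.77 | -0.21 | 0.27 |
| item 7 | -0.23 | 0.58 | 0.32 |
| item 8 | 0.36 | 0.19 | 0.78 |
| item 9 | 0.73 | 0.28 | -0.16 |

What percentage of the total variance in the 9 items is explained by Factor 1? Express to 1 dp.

SS loadings for Factor 1 = 0.12² + 0.18² + 0.03² + 0.51² + 0.21² + 0.77² + (-0.23)² + 0.36² + 0.73² = 1.6602
With 9 standardized items, total variance = 9. Proportion = 1.6602/9 = 0.1845 → 18.45%.

18.4%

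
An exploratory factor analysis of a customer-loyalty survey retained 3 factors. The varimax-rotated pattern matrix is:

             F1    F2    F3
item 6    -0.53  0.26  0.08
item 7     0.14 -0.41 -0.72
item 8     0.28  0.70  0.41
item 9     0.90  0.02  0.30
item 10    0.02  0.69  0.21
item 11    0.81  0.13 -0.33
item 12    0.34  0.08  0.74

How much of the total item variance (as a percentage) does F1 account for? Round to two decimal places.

28.01%

SS loadings for F1 = (-0.53)² + 0.14² + 0.28² + 0.90² + 0.02² + 0.81² + 0.34² = 1.9610
With 7 standardized items, total variance = 7. Proportion = 1.9610/7 = 0.2801 → 28.01%.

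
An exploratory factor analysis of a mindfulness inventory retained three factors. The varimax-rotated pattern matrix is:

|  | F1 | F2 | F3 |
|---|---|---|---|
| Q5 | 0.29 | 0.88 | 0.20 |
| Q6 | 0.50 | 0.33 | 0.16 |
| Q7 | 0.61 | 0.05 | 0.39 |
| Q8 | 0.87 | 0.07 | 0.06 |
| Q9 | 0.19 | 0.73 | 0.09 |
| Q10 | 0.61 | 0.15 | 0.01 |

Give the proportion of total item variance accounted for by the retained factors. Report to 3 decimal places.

0.591

Communalities: 0.8985, 0.3845, 0.5267, 0.7654, 0.5771, 0.3947; Σh² = 3.5469.
Total variance with 6 standardized items is 6, so the solution explains 3.5469/6 = 0.5911.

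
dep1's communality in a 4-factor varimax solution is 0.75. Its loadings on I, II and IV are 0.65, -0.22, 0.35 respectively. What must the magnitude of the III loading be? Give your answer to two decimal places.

Under orthogonal rotation h² = Σλ², so λ_III² = h² − (0.5934) = 0.75 − 0.5934 = 0.1566.
|λ| = √0.1566 = 0.3957.

0.40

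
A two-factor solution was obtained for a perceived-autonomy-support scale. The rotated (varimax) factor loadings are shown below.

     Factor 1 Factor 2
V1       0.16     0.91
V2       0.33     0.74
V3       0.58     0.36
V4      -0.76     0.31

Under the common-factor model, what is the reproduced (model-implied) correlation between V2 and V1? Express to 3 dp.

r̂ = Σ λ_i·λ_j across factors = (0.33)(0.16) + (0.74)(0.91)
  = +0.0528 +0.6734 = 0.7262

0.726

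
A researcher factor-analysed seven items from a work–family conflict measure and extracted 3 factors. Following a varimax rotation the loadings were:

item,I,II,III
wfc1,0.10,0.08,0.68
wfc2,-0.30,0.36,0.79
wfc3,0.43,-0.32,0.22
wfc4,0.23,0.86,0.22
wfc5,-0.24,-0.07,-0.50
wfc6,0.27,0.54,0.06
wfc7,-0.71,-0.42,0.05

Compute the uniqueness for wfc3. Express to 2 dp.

0.66

h² = 0.43² + (-0.32)² + 0.22² = 0.1849 + 0.1024 + 0.0484 = 0.3357
Uniqueness u² = 1 − h² = 1 − 0.3357 = 0.6643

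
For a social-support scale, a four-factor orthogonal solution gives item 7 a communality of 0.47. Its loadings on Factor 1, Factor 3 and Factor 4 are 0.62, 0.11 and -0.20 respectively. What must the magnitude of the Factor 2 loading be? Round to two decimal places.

Under orthogonal rotation h² = Σλ², so λ_Factor 2² = h² − (0.4365) = 0.47 − 0.4365 = 0.0335.
|λ| = √0.0335 = 0.1830.

0.18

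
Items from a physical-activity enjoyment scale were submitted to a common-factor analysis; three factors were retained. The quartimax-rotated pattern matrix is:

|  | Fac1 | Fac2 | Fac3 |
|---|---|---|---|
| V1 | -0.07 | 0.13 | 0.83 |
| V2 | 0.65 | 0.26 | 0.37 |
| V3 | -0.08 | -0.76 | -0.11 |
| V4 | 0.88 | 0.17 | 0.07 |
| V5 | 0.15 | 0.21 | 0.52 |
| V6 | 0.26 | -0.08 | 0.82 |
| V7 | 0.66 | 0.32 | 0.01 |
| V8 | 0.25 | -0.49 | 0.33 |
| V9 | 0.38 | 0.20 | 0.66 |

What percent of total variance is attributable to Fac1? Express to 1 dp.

21.6%

SS loadings for Fac1 = (-0.07)² + 0.65² + (-0.08)² + 0.88² + 0.15² + 0.26² + 0.66² + 0.25² + 0.38² = 1.9408
With 9 standardized items, total variance = 9. Proportion = 1.9408/9 = 0.2156 → 21.56%.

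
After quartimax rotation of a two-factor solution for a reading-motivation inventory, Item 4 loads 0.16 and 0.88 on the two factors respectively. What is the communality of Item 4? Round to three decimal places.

0.800

h² = 0.16² + 0.88² = 0.0256 + 0.7744 = 0.8000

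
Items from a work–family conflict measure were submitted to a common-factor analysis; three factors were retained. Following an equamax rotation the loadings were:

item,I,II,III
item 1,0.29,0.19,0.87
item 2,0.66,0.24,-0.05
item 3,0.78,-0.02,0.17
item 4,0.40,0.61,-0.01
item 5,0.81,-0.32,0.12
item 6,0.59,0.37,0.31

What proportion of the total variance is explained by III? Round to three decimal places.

SS loadings for III = 0.87² + (-0.05)² + 0.17² + (-0.01)² + 0.12² + 0.31² = 0.8989
Proportion of variance = 0.8989 / 6 = 0.1498.

0.150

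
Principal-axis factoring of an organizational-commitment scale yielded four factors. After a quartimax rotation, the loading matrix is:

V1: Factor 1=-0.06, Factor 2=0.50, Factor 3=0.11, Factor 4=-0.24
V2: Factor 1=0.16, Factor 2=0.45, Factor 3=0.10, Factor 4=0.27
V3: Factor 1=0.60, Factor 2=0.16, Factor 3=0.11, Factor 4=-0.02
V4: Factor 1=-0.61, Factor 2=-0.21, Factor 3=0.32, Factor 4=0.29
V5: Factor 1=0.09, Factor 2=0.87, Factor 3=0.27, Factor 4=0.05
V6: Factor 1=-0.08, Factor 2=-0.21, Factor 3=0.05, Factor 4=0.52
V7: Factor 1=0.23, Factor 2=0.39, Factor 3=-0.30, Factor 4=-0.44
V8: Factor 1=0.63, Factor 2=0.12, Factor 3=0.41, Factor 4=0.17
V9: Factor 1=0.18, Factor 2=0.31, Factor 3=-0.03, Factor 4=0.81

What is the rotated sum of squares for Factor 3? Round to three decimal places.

SS loadings for Factor 3 = 0.11² + 0.10² + 0.11² + 0.32² + 0.27² + 0.05² + (-0.30)² + 0.41² + (-0.03)² = 0.0121 + 0.0100 + 0.0121 + 0.1024 + 0.0729 + 0.0025 + 0.0900 + 0.1681 + 0.0009 = 0.4710

0.471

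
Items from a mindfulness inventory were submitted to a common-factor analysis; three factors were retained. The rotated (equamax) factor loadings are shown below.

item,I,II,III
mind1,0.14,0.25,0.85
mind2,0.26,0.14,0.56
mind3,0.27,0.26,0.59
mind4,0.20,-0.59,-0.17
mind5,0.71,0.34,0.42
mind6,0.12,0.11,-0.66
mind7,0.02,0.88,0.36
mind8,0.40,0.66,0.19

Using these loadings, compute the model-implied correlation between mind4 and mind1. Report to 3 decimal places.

r̂ = Σ λ_i·λ_j across factors = (0.20)(0.14) + (-0.59)(0.25) + (-0.17)(0.85)
  = +0.0280 -0.1475 -0.1445 = -0.2640

-0.264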